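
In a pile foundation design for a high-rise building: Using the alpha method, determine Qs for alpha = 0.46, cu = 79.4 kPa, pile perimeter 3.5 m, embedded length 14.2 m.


Using Qs = alpha * cu * perimeter * L
Qs = 0.46 * 79.4 * 3.5 * 14.2
Qs = 1815.24 kN


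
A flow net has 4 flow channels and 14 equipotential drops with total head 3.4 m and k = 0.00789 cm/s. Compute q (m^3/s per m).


Result: 7.665e-05 m^3/s per m

Derivation:
Convert k to m/s for unit consistency with H:
k = 0.00789 cm/s = 0.00789 / 100 m/s = 7.89e-05 m/s
Using q = k * H * Nf / Nd
Nf / Nd = 4 / 14 = 0.2857
q = 7.89e-05 * 3.4 * 0.2857
q = 7.665e-05 m^3/s per m


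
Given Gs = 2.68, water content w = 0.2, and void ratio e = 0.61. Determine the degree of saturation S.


Using S = Gs * w / e
S = 2.68 * 0.2 / 0.61
S = 0.8787


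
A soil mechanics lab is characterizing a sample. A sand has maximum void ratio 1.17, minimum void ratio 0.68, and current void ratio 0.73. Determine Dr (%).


Using Dr = (e_max - e) / (e_max - e_min) * 100
e_max - e = 1.17 - 0.73 = 0.44
e_max - e_min = 1.17 - 0.68 = 0.49
Dr = 0.44 / 0.49 * 100
Dr = 89.8 %


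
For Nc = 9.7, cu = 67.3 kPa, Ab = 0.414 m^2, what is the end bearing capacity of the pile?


Using Qb = Nc * cu * Ab
Qb = 9.7 * 67.3 * 0.414
Qb = 270.26 kN


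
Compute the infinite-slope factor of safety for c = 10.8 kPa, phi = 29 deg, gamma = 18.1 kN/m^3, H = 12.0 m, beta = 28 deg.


Result: 1.162

Derivation:
Using Fs = c / (gamma*H*sin(beta)*cos(beta)) + tan(phi)/tan(beta)
Cohesion contribution = 10.8 / (18.1*12.0*sin(28)*cos(28))
Cohesion contribution = 0.119955
Friction contribution = tan(29)/tan(28) = 1.0425
Fs = 0.119955 + 1.0425
Fs = 1.162


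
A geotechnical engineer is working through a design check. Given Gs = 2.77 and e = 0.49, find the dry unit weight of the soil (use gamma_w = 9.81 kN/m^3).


Using gamma_d = Gs * gamma_w / (1 + e)
gamma_d = 2.77 * 9.81 / (1 + 0.49)
gamma_d = 2.77 * 9.81 / 1.49
gamma_d = 18.237 kN/m^3


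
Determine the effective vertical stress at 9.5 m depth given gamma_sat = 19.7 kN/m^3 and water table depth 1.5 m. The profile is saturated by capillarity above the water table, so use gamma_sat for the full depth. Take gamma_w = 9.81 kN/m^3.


Total stress = gamma_sat * depth
sigma = 19.7 * 9.5 = 187.15 kPa
Pore water pressure u = gamma_w * (depth - d_wt)
u = 9.81 * (9.5 - 1.5) = 78.48 kPa
Effective stress = sigma - u
sigma' = 187.15 - 78.48 = 108.67 kPa


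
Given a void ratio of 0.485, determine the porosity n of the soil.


Using the relation n = e / (1 + e)
n = 0.485 / (1 + 0.485)
n = 0.485 / 1.485
n = 0.3266


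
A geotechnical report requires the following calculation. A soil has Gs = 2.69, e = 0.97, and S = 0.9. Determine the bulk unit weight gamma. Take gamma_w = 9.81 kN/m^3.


Result: 17.743 kN/m^3

Derivation:
Using gamma = gamma_w * (Gs + S*e) / (1 + e)
Numerator: Gs + S*e = 2.69 + 0.9*0.97 = 3.563
Denominator: 1 + e = 1 + 0.97 = 1.97
gamma = 9.81 * 3.563 / 1.97
gamma = 17.743 kN/m^3


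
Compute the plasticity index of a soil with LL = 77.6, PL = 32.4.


Result: 45.2

Derivation:
Using PI = LL - PL
PI = 77.6 - 32.4
PI = 45.2


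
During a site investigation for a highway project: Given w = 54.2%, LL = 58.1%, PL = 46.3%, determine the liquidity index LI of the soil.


First compute the plasticity index:
PI = LL - PL = 58.1 - 46.3 = 11.8
Then compute the liquidity index:
LI = (w - PL) / PI
LI = (54.2 - 46.3) / 11.8
LI = 0.669


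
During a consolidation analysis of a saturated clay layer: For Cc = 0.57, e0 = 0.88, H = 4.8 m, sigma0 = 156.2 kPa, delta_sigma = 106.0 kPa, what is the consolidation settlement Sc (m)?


Using Sc = Cc * H / (1 + e0) * log10((sigma0 + delta_sigma) / sigma0)
Stress ratio = (156.2 + 106.0) / 156.2 = 1.67862
log10(1.67862) = 0.224952
Cc * H / (1 + e0) = 0.57 * 4.8 / (1 + 0.88) = 1.45532
Sc = 1.45532 * 0.224952
Sc = 0.3274 m


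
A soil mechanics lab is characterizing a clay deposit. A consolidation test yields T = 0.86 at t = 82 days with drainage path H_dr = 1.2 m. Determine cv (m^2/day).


Result: 0.0151 m^2/day

Derivation:
Using cv = T * H_dr^2 / t
H_dr^2 = 1.2^2 = 1.44
cv = 0.86 * 1.44 / 82
cv = 0.0151 m^2/day


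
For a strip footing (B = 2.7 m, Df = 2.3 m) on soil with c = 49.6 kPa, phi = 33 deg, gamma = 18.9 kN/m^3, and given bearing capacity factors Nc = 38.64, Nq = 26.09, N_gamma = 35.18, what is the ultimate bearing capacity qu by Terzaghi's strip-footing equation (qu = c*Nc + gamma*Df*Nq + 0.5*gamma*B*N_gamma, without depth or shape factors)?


Compute qu = c*Nc + gamma*Df*Nq + 0.5*gamma*B*N_gamma
Term 1: 49.6 * 38.64 = 1916.544
Term 2: 18.9 * 2.3 * 26.09 = 1134.1323
Term 3: 0.5 * 18.9 * 2.7 * 35.18 = 897.6177
qu = 1916.544 + 1134.1323 + 897.6177
qu = 3948.29 kPa


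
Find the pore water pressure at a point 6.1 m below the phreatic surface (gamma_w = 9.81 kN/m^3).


Result: 59.84 kPa

Derivation:
Using u = gamma_w * h_w
u = 9.81 * 6.1
u = 59.84 kPa


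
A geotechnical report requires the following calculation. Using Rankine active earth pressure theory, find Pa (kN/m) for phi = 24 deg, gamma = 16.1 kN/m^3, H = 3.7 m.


Result: 46.48 kN/m

Derivation:
Compute active earth pressure coefficient:
Ka = tan^2(45 - phi/2) = tan^2(33.0) = 0.42173
Compute active force:
Pa = 0.5 * Ka * gamma * H^2
Pa = 0.5 * 0.42173 * 16.1 * 3.7^2
Pa = 46.48 kN/m


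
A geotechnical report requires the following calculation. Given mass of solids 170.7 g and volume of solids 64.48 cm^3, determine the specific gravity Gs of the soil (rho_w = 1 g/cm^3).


Using Gs = m_s / (V_s * rho_w)
Since rho_w = 1 g/cm^3:
Gs = 170.7 / 64.48
Gs = 2.647


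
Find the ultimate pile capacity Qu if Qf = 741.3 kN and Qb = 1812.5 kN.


Using Qu = Qf + Qb
Qu = 741.3 + 1812.5
Qu = 2553.8 kN


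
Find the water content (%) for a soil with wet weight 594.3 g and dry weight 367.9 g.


Result: 61.54 %

Derivation:
Using w = (m_wet - m_dry) / m_dry * 100
m_wet - m_dry = 594.3 - 367.9 = 226.4 g
w = 226.4 / 367.9 * 100
w = 61.54 %


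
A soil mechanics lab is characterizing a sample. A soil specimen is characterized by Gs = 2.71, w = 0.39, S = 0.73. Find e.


Using the relation e = Gs * w / S
e = 2.71 * 0.39 / 0.73
e = 1.4478


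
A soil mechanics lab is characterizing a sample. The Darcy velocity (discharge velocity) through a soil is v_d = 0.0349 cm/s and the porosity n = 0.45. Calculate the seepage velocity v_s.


Using v_s = v_d / n
v_s = 0.0349 / 0.45
v_s = 0.07756 cm/s


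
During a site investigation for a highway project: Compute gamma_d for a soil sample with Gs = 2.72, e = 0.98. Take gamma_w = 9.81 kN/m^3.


Using gamma_d = Gs * gamma_w / (1 + e)
gamma_d = 2.72 * 9.81 / (1 + 0.98)
gamma_d = 2.72 * 9.81 / 1.98
gamma_d = 13.476 kN/m^3


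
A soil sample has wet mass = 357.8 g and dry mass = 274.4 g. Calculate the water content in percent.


Using w = (m_wet - m_dry) / m_dry * 100
m_wet - m_dry = 357.8 - 274.4 = 83.4 g
w = 83.4 / 274.4 * 100
w = 30.39 %


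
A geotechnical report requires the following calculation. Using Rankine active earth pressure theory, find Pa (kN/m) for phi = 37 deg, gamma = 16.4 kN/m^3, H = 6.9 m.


Compute active earth pressure coefficient:
Ka = tan^2(45 - phi/2) = tan^2(26.5) = 0.248584
Compute active force:
Pa = 0.5 * Ka * gamma * H^2
Pa = 0.5 * 0.248584 * 16.4 * 6.9^2
Pa = 97.05 kN/m


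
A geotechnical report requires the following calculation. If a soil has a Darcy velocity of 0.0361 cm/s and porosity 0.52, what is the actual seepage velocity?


Using v_s = v_d / n
v_s = 0.0361 / 0.52
v_s = 0.06942 cm/s


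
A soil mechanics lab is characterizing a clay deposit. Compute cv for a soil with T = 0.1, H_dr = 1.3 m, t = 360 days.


Using cv = T * H_dr^2 / t
H_dr^2 = 1.3^2 = 1.69
cv = 0.1 * 1.69 / 360
cv = 0.00047 m^2/day


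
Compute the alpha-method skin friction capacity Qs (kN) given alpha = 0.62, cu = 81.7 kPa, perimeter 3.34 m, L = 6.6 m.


Using Qs = alpha * cu * perimeter * L
Qs = 0.62 * 81.7 * 3.34 * 6.6
Qs = 1116.62 kN


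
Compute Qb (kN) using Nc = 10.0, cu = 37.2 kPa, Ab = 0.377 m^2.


Using Qb = Nc * cu * Ab
Qb = 10.0 * 37.2 * 0.377
Qb = 140.24 kN


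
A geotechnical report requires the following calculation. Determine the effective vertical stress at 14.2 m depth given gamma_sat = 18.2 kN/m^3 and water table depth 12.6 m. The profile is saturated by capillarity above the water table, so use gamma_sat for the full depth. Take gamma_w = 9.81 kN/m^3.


Total stress = gamma_sat * depth
sigma = 18.2 * 14.2 = 258.44 kPa
Pore water pressure u = gamma_w * (depth - d_wt)
u = 9.81 * (14.2 - 12.6) = 15.696 kPa
Effective stress = sigma - u
sigma' = 258.44 - 15.696 = 242.74 kPa


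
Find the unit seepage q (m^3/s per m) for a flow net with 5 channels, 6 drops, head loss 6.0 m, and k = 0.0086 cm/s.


Convert k to m/s for unit consistency with H:
k = 0.0086 cm/s = 0.0086 / 100 m/s = 8.6e-05 m/s
Using q = k * H * Nf / Nd
Nf / Nd = 5 / 6 = 0.8333
q = 8.6e-05 * 6.0 * 0.8333
q = 0.00043 m^3/s per m


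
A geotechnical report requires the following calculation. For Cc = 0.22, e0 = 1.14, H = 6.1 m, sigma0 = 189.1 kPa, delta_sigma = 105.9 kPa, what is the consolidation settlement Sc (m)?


Using Sc = Cc * H / (1 + e0) * log10((sigma0 + delta_sigma) / sigma0)
Stress ratio = (189.1 + 105.9) / 189.1 = 1.56002
log10(1.56002) = 0.19313
Cc * H / (1 + e0) = 0.22 * 6.1 / (1 + 1.14) = 0.627103
Sc = 0.627103 * 0.19313
Sc = 0.1211 m


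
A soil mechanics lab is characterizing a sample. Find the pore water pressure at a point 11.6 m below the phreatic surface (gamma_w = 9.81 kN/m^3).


Using u = gamma_w * h_w
u = 9.81 * 11.6
u = 113.8 kPa


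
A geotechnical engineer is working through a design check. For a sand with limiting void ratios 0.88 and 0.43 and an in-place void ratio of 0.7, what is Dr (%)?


Using Dr = (e_max - e) / (e_max - e_min) * 100
e_max - e = 0.88 - 0.7 = 0.18
e_max - e_min = 0.88 - 0.43 = 0.45
Dr = 0.18 / 0.45 * 100
Dr = 40.0 %


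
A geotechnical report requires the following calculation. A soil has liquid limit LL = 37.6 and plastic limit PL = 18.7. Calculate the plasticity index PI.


Using PI = LL - PL
PI = 37.6 - 18.7
PI = 18.9


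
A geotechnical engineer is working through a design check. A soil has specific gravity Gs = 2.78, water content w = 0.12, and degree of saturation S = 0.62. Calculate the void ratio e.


Using the relation e = Gs * w / S
e = 2.78 * 0.12 / 0.62
e = 0.5381


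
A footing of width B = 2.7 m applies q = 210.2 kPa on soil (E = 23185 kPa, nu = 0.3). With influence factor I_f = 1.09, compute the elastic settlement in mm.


Using Se = q * B * (1 - nu^2) * I_f / E
1 - nu^2 = 1 - 0.3^2 = 0.91
Se = 210.2 * 2.7 * 0.91 * 1.09 / 23185
Se = 0.024280 m
Convert to mm: Se = 0.024280 * 1000 = 24.28 mm


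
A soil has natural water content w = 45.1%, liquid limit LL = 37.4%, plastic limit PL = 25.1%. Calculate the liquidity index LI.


Result: 1.626

Derivation:
First compute the plasticity index:
PI = LL - PL = 37.4 - 25.1 = 12.3
Then compute the liquidity index:
LI = (w - PL) / PI
LI = (45.1 - 25.1) / 12.3
LI = 1.626


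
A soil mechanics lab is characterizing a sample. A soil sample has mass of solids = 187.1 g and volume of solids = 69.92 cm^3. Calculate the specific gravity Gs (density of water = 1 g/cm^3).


Result: 2.676

Derivation:
Using Gs = m_s / (V_s * rho_w)
Since rho_w = 1 g/cm^3:
Gs = 187.1 / 69.92
Gs = 2.676


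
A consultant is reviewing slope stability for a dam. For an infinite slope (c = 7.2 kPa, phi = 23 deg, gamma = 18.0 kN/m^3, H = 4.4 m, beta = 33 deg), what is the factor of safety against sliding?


Result: 0.853

Derivation:
Using Fs = c / (gamma*H*sin(beta)*cos(beta)) + tan(phi)/tan(beta)
Cohesion contribution = 7.2 / (18.0*4.4*sin(33)*cos(33))
Cohesion contribution = 0.199025
Friction contribution = tan(23)/tan(33) = 0.653634
Fs = 0.199025 + 0.653634
Fs = 0.853


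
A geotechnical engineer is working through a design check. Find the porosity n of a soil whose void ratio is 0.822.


Result: 0.4512

Derivation:
Using the relation n = e / (1 + e)
n = 0.822 / (1 + 0.822)
n = 0.822 / 1.822
n = 0.4512


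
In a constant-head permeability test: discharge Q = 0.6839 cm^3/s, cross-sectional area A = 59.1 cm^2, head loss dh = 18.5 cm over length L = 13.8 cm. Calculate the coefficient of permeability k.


Compute hydraulic gradient:
i = dh / L = 18.5 / 13.8 = 1.34058
Then apply Darcy's law:
k = Q / (A * i)
k = 0.6839 / (59.1 * 1.34058)
k = 0.6839 / 79.2283
k = 0.008632 cm/s


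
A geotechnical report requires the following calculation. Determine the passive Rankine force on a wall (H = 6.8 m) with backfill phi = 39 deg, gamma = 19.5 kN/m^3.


Compute passive earth pressure coefficient:
Kp = tan^2(45 + phi/2) = tan^2(64.5) = 4.395495
Compute passive force:
Pp = 0.5 * Kp * gamma * H^2
Pp = 0.5 * 4.395495 * 19.5 * 6.8^2
Pp = 1981.66 kN/m


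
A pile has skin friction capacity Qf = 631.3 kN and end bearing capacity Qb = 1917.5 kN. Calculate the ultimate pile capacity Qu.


Using Qu = Qf + Qb
Qu = 631.3 + 1917.5
Qu = 2548.8 kN


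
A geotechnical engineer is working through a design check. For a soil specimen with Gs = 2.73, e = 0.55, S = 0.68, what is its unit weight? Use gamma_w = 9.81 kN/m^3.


Using gamma = gamma_w * (Gs + S*e) / (1 + e)
Numerator: Gs + S*e = 2.73 + 0.68*0.55 = 3.104
Denominator: 1 + e = 1 + 0.55 = 1.55
gamma = 9.81 * 3.104 / 1.55
gamma = 19.645 kN/m^3


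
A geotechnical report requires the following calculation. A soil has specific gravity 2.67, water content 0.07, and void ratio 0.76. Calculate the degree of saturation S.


Result: 0.2459

Derivation:
Using S = Gs * w / e
S = 2.67 * 0.07 / 0.76
S = 0.2459


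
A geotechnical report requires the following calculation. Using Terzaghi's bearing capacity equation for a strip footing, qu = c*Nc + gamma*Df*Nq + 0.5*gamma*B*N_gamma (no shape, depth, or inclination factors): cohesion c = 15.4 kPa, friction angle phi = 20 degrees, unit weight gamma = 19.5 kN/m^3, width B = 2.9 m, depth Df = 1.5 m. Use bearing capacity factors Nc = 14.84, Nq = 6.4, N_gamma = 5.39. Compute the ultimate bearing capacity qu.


Compute qu = c*Nc + gamma*Df*Nq + 0.5*gamma*B*N_gamma
Term 1: 15.4 * 14.84 = 228.536
Term 2: 19.5 * 1.5 * 6.4 = 187.2
Term 3: 0.5 * 19.5 * 2.9 * 5.39 = 152.40225
qu = 228.536 + 187.2 + 152.40225
qu = 568.14 kPa


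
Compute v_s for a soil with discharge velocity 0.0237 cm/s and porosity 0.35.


Result: 0.06771 cm/s

Derivation:
Using v_s = v_d / n
v_s = 0.0237 / 0.35
v_s = 0.06771 cm/s


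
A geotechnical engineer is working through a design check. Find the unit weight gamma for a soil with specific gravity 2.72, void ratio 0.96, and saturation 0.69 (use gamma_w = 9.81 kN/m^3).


Result: 16.929 kN/m^3

Derivation:
Using gamma = gamma_w * (Gs + S*e) / (1 + e)
Numerator: Gs + S*e = 2.72 + 0.69*0.96 = 3.3824
Denominator: 1 + e = 1 + 0.96 = 1.96
gamma = 9.81 * 3.3824 / 1.96
gamma = 16.929 kN/m^3


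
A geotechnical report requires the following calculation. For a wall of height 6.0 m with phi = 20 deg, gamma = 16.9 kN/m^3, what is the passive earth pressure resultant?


Result: 620.45 kN/m

Derivation:
Compute passive earth pressure coefficient:
Kp = tan^2(45 + phi/2) = tan^2(55.0) = 2.039607
Compute passive force:
Pp = 0.5 * Kp * gamma * H^2
Pp = 0.5 * 2.039607 * 16.9 * 6.0^2
Pp = 620.45 kN/m


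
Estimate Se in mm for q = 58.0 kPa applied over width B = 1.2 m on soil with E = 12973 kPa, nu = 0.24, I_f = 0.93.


Using Se = q * B * (1 - nu^2) * I_f / E
1 - nu^2 = 1 - 0.24^2 = 0.9424
Se = 58.0 * 1.2 * 0.9424 * 0.93 / 12973
Se = 0.004702 m
Convert to mm: Se = 0.004702 * 1000 = 4.702 mm


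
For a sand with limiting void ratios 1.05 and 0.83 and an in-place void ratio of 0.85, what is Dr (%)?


Using Dr = (e_max - e) / (e_max - e_min) * 100
e_max - e = 1.05 - 0.85 = 0.2
e_max - e_min = 1.05 - 0.83 = 0.22
Dr = 0.2 / 0.22 * 100
Dr = 90.91 %


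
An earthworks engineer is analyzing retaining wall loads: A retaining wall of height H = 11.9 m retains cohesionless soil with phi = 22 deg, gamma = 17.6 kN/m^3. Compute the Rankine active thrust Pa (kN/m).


Compute active earth pressure coefficient:
Ka = tan^2(45 - phi/2) = tan^2(34.0) = 0.454962
Compute active force:
Pa = 0.5 * Ka * gamma * H^2
Pa = 0.5 * 0.454962 * 17.6 * 11.9^2
Pa = 566.96 kN/m


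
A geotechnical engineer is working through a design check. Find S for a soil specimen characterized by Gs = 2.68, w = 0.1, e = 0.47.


Using S = Gs * w / e
S = 2.68 * 0.1 / 0.47
S = 0.5702


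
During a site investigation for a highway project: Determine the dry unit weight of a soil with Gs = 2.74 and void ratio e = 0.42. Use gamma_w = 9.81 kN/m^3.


Using gamma_d = Gs * gamma_w / (1 + e)
gamma_d = 2.74 * 9.81 / (1 + 0.42)
gamma_d = 2.74 * 9.81 / 1.42
gamma_d = 18.929 kN/m^3


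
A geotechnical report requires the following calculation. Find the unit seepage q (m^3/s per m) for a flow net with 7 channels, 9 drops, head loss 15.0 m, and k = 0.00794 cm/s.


Convert k to m/s for unit consistency with H:
k = 0.00794 cm/s = 0.00794 / 100 m/s = 7.94e-05 m/s
Using q = k * H * Nf / Nd
Nf / Nd = 7 / 9 = 0.7778
q = 7.94e-05 * 15.0 * 0.7778
q = 0.0009263 m^3/s per m


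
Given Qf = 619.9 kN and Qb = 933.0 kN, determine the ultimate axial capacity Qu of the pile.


Using Qu = Qf + Qb
Qu = 619.9 + 933.0
Qu = 1552.9 kN


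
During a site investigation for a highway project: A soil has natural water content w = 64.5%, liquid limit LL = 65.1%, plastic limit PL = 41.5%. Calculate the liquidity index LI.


Result: 0.975

Derivation:
First compute the plasticity index:
PI = LL - PL = 65.1 - 41.5 = 23.6
Then compute the liquidity index:
LI = (w - PL) / PI
LI = (64.5 - 41.5) / 23.6
LI = 0.975


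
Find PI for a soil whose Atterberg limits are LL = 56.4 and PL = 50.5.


Using PI = LL - PL
PI = 56.4 - 50.5
PI = 5.9


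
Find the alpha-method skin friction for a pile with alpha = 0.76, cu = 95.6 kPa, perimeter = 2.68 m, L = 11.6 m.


Result: 2258.73 kN

Derivation:
Using Qs = alpha * cu * perimeter * L
Qs = 0.76 * 95.6 * 2.68 * 11.6
Qs = 2258.73 kN


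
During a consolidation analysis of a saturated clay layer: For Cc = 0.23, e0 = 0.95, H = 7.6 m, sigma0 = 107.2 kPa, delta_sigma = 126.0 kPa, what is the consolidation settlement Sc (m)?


Result: 0.3026 m

Derivation:
Using Sc = Cc * H / (1 + e0) * log10((sigma0 + delta_sigma) / sigma0)
Stress ratio = (107.2 + 126.0) / 107.2 = 2.17537
log10(2.17537) = 0.337534
Cc * H / (1 + e0) = 0.23 * 7.6 / (1 + 0.95) = 0.89641
Sc = 0.89641 * 0.337534
Sc = 0.3026 m


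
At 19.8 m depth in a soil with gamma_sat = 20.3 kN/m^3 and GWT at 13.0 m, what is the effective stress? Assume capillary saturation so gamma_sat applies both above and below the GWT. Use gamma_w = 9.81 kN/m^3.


Total stress = gamma_sat * depth
sigma = 20.3 * 19.8 = 401.94 kPa
Pore water pressure u = gamma_w * (depth - d_wt)
u = 9.81 * (19.8 - 13.0) = 66.708 kPa
Effective stress = sigma - u
sigma' = 401.94 - 66.708 = 335.23 kPa


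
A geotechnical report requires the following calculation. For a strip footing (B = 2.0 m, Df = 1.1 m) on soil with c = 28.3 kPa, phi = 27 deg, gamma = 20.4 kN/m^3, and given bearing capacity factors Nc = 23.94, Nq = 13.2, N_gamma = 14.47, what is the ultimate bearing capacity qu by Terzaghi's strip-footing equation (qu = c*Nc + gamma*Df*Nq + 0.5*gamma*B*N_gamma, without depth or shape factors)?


Compute qu = c*Nc + gamma*Df*Nq + 0.5*gamma*B*N_gamma
Term 1: 28.3 * 23.94 = 677.502
Term 2: 20.4 * 1.1 * 13.2 = 296.208
Term 3: 0.5 * 20.4 * 2.0 * 14.47 = 295.188
qu = 677.502 + 296.208 + 295.188
qu = 1268.9 kPa


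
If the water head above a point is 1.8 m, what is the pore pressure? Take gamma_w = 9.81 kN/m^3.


Result: 17.66 kPa

Derivation:
Using u = gamma_w * h_w
u = 9.81 * 1.8
u = 17.66 kPa


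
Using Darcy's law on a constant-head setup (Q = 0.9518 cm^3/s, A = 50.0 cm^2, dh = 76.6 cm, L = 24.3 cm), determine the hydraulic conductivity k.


Result: 0.006039 cm/s

Derivation:
Compute hydraulic gradient:
i = dh / L = 76.6 / 24.3 = 3.15226
Then apply Darcy's law:
k = Q / (A * i)
k = 0.9518 / (50.0 * 3.15226)
k = 0.9518 / 157.613
k = 0.006039 cm/s


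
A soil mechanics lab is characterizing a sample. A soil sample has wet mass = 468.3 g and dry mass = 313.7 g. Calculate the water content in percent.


Using w = (m_wet - m_dry) / m_dry * 100
m_wet - m_dry = 468.3 - 313.7 = 154.6 g
w = 154.6 / 313.7 * 100
w = 49.28 %


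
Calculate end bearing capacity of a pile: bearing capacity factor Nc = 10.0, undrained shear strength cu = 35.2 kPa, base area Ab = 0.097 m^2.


Using Qb = Nc * cu * Ab
Qb = 10.0 * 35.2 * 0.097
Qb = 34.14 kN


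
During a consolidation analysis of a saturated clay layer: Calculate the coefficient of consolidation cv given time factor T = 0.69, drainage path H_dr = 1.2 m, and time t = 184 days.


Using cv = T * H_dr^2 / t
H_dr^2 = 1.2^2 = 1.44
cv = 0.69 * 1.44 / 184
cv = 0.0054 m^2/day


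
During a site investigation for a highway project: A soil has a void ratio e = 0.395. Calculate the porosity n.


Using the relation n = e / (1 + e)
n = 0.395 / (1 + 0.395)
n = 0.395 / 1.395
n = 0.2832


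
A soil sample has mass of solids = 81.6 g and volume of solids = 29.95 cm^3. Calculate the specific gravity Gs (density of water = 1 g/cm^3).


Using Gs = m_s / (V_s * rho_w)
Since rho_w = 1 g/cm^3:
Gs = 81.6 / 29.95
Gs = 2.725


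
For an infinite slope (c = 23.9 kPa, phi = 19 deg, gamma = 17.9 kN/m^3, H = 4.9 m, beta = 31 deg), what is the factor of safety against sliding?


Using Fs = c / (gamma*H*sin(beta)*cos(beta)) + tan(phi)/tan(beta)
Cohesion contribution = 23.9 / (17.9*4.9*sin(31)*cos(31))
Cohesion contribution = 0.617225
Friction contribution = tan(19)/tan(31) = 0.573057
Fs = 0.617225 + 0.573057
Fs = 1.19


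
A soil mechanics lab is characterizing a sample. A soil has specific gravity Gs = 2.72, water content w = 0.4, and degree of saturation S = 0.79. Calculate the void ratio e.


Using the relation e = Gs * w / S
e = 2.72 * 0.4 / 0.79
e = 1.3772


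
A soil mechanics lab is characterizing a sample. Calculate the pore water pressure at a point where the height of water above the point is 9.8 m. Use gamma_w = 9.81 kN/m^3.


Result: 96.14 kPa

Derivation:
Using u = gamma_w * h_w
u = 9.81 * 9.8
u = 96.14 kPa


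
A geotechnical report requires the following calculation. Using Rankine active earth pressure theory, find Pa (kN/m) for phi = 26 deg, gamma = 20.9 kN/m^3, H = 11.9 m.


Compute active earth pressure coefficient:
Ka = tan^2(45 - phi/2) = tan^2(32.0) = 0.390462
Compute active force:
Pa = 0.5 * Ka * gamma * H^2
Pa = 0.5 * 0.390462 * 20.9 * 11.9^2
Pa = 577.81 kN/m


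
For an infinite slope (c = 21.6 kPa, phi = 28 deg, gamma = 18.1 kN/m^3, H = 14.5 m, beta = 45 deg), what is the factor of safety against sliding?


Result: 0.696

Derivation:
Using Fs = c / (gamma*H*sin(beta)*cos(beta)) + tan(phi)/tan(beta)
Cohesion contribution = 21.6 / (18.1*14.5*sin(45)*cos(45))
Cohesion contribution = 0.164603
Friction contribution = tan(28)/tan(45) = 0.531709
Fs = 0.164603 + 0.531709
Fs = 0.696


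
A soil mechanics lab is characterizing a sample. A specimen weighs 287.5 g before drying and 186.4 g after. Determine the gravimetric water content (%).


Using w = (m_wet - m_dry) / m_dry * 100
m_wet - m_dry = 287.5 - 186.4 = 101.1 g
w = 101.1 / 186.4 * 100
w = 54.24 %


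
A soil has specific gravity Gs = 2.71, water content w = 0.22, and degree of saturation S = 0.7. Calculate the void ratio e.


Using the relation e = Gs * w / S
e = 2.71 * 0.22 / 0.7
e = 0.8517


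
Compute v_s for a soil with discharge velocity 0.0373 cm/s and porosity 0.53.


Using v_s = v_d / n
v_s = 0.0373 / 0.53
v_s = 0.07038 cm/s


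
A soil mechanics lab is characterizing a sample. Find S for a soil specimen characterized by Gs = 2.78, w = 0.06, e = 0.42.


Using S = Gs * w / e
S = 2.78 * 0.06 / 0.42
S = 0.3971


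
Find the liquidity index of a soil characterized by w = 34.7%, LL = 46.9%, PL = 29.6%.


First compute the plasticity index:
PI = LL - PL = 46.9 - 29.6 = 17.3
Then compute the liquidity index:
LI = (w - PL) / PI
LI = (34.7 - 29.6) / 17.3
LI = 0.295


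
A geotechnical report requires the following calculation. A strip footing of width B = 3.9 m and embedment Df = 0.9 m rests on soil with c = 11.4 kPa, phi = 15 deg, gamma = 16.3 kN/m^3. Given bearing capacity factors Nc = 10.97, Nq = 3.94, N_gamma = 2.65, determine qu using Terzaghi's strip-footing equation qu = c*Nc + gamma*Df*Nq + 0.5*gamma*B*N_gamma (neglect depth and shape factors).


Result: 267.09 kPa

Derivation:
Compute qu = c*Nc + gamma*Df*Nq + 0.5*gamma*B*N_gamma
Term 1: 11.4 * 10.97 = 125.058
Term 2: 16.3 * 0.9 * 3.94 = 57.7998
Term 3: 0.5 * 16.3 * 3.9 * 2.65 = 84.23025
qu = 125.058 + 57.7998 + 84.23025
qu = 267.09 kPa


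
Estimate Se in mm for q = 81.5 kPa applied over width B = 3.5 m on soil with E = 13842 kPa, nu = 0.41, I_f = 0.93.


Using Se = q * B * (1 - nu^2) * I_f / E
1 - nu^2 = 1 - 0.41^2 = 0.8319
Se = 81.5 * 3.5 * 0.8319 * 0.93 / 13842
Se = 0.015943 m
Convert to mm: Se = 0.015943 * 1000 = 15.943 mm


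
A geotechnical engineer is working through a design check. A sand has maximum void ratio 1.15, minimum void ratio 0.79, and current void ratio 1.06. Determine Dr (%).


Using Dr = (e_max - e) / (e_max - e_min) * 100
e_max - e = 1.15 - 1.06 = 0.09
e_max - e_min = 1.15 - 0.79 = 0.36
Dr = 0.09 / 0.36 * 100
Dr = 25.0 %


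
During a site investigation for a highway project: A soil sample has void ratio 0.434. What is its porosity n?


Using the relation n = e / (1 + e)
n = 0.434 / (1 + 0.434)
n = 0.434 / 1.434
n = 0.3026


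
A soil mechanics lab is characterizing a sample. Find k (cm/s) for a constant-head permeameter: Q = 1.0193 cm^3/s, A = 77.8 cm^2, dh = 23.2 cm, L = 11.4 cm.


Compute hydraulic gradient:
i = dh / L = 23.2 / 11.4 = 2.03509
Then apply Darcy's law:
k = Q / (A * i)
k = 1.0193 / (77.8 * 2.03509)
k = 1.0193 / 158.33
k = 0.006438 cm/s


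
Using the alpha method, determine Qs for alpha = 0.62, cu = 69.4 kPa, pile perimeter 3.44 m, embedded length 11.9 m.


Result: 1761.39 kN

Derivation:
Using Qs = alpha * cu * perimeter * L
Qs = 0.62 * 69.4 * 3.44 * 11.9
Qs = 1761.39 kN


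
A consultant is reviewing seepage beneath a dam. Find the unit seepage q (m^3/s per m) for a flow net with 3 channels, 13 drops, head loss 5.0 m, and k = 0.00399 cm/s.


Convert k to m/s for unit consistency with H:
k = 0.00399 cm/s = 0.00399 / 100 m/s = 3.99e-05 m/s
Using q = k * H * Nf / Nd
Nf / Nd = 3 / 13 = 0.2308
q = 3.99e-05 * 5.0 * 0.2308
q = 4.604e-05 m^3/s per m


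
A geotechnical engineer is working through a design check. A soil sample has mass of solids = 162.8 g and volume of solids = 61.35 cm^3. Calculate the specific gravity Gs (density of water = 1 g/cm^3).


Result: 2.654

Derivation:
Using Gs = m_s / (V_s * rho_w)
Since rho_w = 1 g/cm^3:
Gs = 162.8 / 61.35
Gs = 2.654


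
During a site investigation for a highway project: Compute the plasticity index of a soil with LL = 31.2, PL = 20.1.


Using PI = LL - PL
PI = 31.2 - 20.1
PI = 11.1


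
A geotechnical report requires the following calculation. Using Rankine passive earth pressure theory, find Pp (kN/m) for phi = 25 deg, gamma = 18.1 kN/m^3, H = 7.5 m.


Compute passive earth pressure coefficient:
Kp = tan^2(45 + phi/2) = tan^2(57.5) = 2.463913
Compute passive force:
Pp = 0.5 * Kp * gamma * H^2
Pp = 0.5 * 2.463913 * 18.1 * 7.5^2
Pp = 1254.29 kN/m


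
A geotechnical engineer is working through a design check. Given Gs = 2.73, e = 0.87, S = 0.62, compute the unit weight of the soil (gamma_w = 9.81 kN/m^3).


Using gamma = gamma_w * (Gs + S*e) / (1 + e)
Numerator: Gs + S*e = 2.73 + 0.62*0.87 = 3.2694
Denominator: 1 + e = 1 + 0.87 = 1.87
gamma = 9.81 * 3.2694 / 1.87
gamma = 17.151 kN/m^3


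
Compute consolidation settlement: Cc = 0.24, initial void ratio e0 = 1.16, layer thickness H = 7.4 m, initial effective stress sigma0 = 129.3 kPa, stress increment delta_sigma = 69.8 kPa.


Using Sc = Cc * H / (1 + e0) * log10((sigma0 + delta_sigma) / sigma0)
Stress ratio = (129.3 + 69.8) / 129.3 = 1.53983
log10(1.53983) = 0.187473
Cc * H / (1 + e0) = 0.24 * 7.4 / (1 + 1.16) = 0.822222
Sc = 0.822222 * 0.187473
Sc = 0.1541 m


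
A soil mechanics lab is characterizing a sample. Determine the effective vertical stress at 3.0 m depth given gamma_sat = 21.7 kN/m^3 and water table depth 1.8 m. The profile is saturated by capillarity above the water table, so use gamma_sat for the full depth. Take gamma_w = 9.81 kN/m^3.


Result: 53.33 kPa

Derivation:
Total stress = gamma_sat * depth
sigma = 21.7 * 3.0 = 65.1 kPa
Pore water pressure u = gamma_w * (depth - d_wt)
u = 9.81 * (3.0 - 1.8) = 11.772 kPa
Effective stress = sigma - u
sigma' = 65.1 - 11.772 = 53.33 kPa


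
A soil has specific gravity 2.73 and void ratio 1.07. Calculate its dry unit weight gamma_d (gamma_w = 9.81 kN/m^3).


Using gamma_d = Gs * gamma_w / (1 + e)
gamma_d = 2.73 * 9.81 / (1 + 1.07)
gamma_d = 2.73 * 9.81 / 2.07
gamma_d = 12.938 kN/m^3


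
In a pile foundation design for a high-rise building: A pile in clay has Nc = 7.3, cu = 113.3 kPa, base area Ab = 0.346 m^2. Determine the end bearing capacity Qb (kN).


Using Qb = Nc * cu * Ab
Qb = 7.3 * 113.3 * 0.346
Qb = 286.17 kN


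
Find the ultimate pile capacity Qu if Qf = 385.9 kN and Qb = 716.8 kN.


Using Qu = Qf + Qb
Qu = 385.9 + 716.8
Qu = 1102.7 kN


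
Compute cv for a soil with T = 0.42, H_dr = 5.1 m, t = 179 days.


Result: 0.06103 m^2/day

Derivation:
Using cv = T * H_dr^2 / t
H_dr^2 = 5.1^2 = 26.01
cv = 0.42 * 26.01 / 179
cv = 0.06103 m^2/day


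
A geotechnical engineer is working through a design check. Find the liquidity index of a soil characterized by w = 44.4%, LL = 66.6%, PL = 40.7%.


First compute the plasticity index:
PI = LL - PL = 66.6 - 40.7 = 25.9
Then compute the liquidity index:
LI = (w - PL) / PI
LI = (44.4 - 40.7) / 25.9
LI = 0.143


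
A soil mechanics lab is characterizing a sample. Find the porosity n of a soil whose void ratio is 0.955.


Using the relation n = e / (1 + e)
n = 0.955 / (1 + 0.955)
n = 0.955 / 1.955
n = 0.4885


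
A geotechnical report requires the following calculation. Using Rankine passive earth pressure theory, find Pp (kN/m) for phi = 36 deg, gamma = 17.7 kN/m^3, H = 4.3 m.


Compute passive earth pressure coefficient:
Kp = tan^2(45 + phi/2) = tan^2(63.0) = 3.85184
Compute passive force:
Pp = 0.5 * Kp * gamma * H^2
Pp = 0.5 * 3.85184 * 17.7 * 4.3^2
Pp = 630.3 kN/m


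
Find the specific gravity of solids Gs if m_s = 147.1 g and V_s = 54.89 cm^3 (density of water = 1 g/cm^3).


Result: 2.68

Derivation:
Using Gs = m_s / (V_s * rho_w)
Since rho_w = 1 g/cm^3:
Gs = 147.1 / 54.89
Gs = 2.68


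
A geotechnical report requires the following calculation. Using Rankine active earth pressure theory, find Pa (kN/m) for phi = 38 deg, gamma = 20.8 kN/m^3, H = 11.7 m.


Result: 338.66 kN/m

Derivation:
Compute active earth pressure coefficient:
Ka = tan^2(45 - phi/2) = tan^2(26.0) = 0.237883
Compute active force:
Pa = 0.5 * Ka * gamma * H^2
Pa = 0.5 * 0.237883 * 20.8 * 11.7^2
Pa = 338.66 kN/m


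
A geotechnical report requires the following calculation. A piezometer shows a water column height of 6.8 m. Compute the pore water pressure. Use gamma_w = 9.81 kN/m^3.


Using u = gamma_w * h_w
u = 9.81 * 6.8
u = 66.71 kPa


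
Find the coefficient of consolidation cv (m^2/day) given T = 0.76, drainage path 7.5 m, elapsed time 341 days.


Using cv = T * H_dr^2 / t
H_dr^2 = 7.5^2 = 56.25
cv = 0.76 * 56.25 / 341
cv = 0.12537 m^2/day


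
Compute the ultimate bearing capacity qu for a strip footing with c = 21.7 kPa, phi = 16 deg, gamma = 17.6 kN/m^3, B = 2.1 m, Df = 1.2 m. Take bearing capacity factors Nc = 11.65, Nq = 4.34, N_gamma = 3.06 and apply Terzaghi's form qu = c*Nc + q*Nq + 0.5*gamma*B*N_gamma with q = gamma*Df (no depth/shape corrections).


Compute qu = c*Nc + gamma*Df*Nq + 0.5*gamma*B*N_gamma
Term 1: 21.7 * 11.65 = 252.805
Term 2: 17.6 * 1.2 * 4.34 = 91.6608
Term 3: 0.5 * 17.6 * 2.1 * 3.06 = 56.5488
qu = 252.805 + 91.6608 + 56.5488
qu = 401.01 kPa


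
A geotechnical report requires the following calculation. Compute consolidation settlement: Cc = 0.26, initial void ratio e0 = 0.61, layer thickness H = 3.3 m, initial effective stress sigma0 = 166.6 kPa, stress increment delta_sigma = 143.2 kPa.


Using Sc = Cc * H / (1 + e0) * log10((sigma0 + delta_sigma) / sigma0)
Stress ratio = (166.6 + 143.2) / 166.6 = 1.85954
log10(1.85954) = 0.269406
Cc * H / (1 + e0) = 0.26 * 3.3 / (1 + 0.61) = 0.532919
Sc = 0.532919 * 0.269406
Sc = 0.1436 m


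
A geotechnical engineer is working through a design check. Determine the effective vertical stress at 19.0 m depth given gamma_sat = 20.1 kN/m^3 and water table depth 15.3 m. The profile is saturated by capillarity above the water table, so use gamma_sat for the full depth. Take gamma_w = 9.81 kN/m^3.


Result: 345.6 kPa

Derivation:
Total stress = gamma_sat * depth
sigma = 20.1 * 19.0 = 381.9 kPa
Pore water pressure u = gamma_w * (depth - d_wt)
u = 9.81 * (19.0 - 15.3) = 36.297 kPa
Effective stress = sigma - u
sigma' = 381.9 - 36.297 = 345.6 kPa


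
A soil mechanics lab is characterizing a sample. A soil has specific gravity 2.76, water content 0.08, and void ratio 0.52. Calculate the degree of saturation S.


Using S = Gs * w / e
S = 2.76 * 0.08 / 0.52
S = 0.4246


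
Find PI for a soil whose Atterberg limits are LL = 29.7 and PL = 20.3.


Using PI = LL - PL
PI = 29.7 - 20.3
PI = 9.4


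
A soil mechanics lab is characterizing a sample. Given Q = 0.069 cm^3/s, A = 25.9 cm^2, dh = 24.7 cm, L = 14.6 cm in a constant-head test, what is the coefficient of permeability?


Compute hydraulic gradient:
i = dh / L = 24.7 / 14.6 = 1.69178
Then apply Darcy's law:
k = Q / (A * i)
k = 0.069 / (25.9 * 1.69178)
k = 0.069 / 43.8171
k = 0.001575 cm/s


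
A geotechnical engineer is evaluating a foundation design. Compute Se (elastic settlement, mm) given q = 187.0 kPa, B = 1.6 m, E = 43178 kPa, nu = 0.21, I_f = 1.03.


Using Se = q * B * (1 - nu^2) * I_f / E
1 - nu^2 = 1 - 0.21^2 = 0.9559
Se = 187.0 * 1.6 * 0.9559 * 1.03 / 43178
Se = 0.006823 m
Convert to mm: Se = 0.006823 * 1000 = 6.823 mm


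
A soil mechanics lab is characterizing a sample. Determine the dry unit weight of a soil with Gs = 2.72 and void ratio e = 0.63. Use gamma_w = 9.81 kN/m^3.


Result: 16.37 kN/m^3

Derivation:
Using gamma_d = Gs * gamma_w / (1 + e)
gamma_d = 2.72 * 9.81 / (1 + 0.63)
gamma_d = 2.72 * 9.81 / 1.63
gamma_d = 16.37 kN/m^3


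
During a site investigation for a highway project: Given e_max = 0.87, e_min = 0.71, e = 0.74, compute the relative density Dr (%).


Using Dr = (e_max - e) / (e_max - e_min) * 100
e_max - e = 0.87 - 0.74 = 0.13
e_max - e_min = 0.87 - 0.71 = 0.16
Dr = 0.13 / 0.16 * 100
Dr = 81.25 %


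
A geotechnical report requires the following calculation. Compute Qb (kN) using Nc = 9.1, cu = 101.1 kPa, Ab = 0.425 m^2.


Using Qb = Nc * cu * Ab
Qb = 9.1 * 101.1 * 0.425
Qb = 391.0 kN


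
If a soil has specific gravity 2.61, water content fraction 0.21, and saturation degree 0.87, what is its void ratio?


Using the relation e = Gs * w / S
e = 2.61 * 0.21 / 0.87
e = 0.63


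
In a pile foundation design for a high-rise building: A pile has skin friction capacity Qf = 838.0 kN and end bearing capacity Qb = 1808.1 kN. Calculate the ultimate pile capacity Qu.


Result: 2646.1 kN

Derivation:
Using Qu = Qf + Qb
Qu = 838.0 + 1808.1
Qu = 2646.1 kN


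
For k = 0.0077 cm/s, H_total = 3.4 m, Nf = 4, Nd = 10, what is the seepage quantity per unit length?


Result: 0.0001047 m^3/s per m

Derivation:
Convert k to m/s for unit consistency with H:
k = 0.0077 cm/s = 0.0077 / 100 m/s = 7.7e-05 m/s
Using q = k * H * Nf / Nd
Nf / Nd = 4 / 10 = 0.4
q = 7.7e-05 * 3.4 * 0.4
q = 0.0001047 m^3/s per m


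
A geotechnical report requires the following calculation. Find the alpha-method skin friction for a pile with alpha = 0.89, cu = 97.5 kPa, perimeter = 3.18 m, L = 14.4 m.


Using Qs = alpha * cu * perimeter * L
Qs = 0.89 * 97.5 * 3.18 * 14.4
Qs = 3973.6 kN


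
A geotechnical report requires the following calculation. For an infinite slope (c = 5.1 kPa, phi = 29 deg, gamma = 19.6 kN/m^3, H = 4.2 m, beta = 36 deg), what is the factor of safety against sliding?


Using Fs = c / (gamma*H*sin(beta)*cos(beta)) + tan(phi)/tan(beta)
Cohesion contribution = 5.1 / (19.6*4.2*sin(36)*cos(36))
Cohesion contribution = 0.130283
Friction contribution = tan(29)/tan(36) = 0.762941
Fs = 0.130283 + 0.762941
Fs = 0.893


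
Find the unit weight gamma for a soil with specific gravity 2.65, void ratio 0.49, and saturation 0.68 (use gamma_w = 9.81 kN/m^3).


Result: 19.641 kN/m^3

Derivation:
Using gamma = gamma_w * (Gs + S*e) / (1 + e)
Numerator: Gs + S*e = 2.65 + 0.68*0.49 = 2.9832
Denominator: 1 + e = 1 + 0.49 = 1.49
gamma = 9.81 * 2.9832 / 1.49
gamma = 19.641 kN/m^3


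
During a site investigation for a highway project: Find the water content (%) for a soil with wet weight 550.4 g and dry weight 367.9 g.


Using w = (m_wet - m_dry) / m_dry * 100
m_wet - m_dry = 550.4 - 367.9 = 182.5 g
w = 182.5 / 367.9 * 100
w = 49.61 %


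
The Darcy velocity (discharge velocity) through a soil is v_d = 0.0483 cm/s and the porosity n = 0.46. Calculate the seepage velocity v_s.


Result: 0.105 cm/s

Derivation:
Using v_s = v_d / n
v_s = 0.0483 / 0.46
v_s = 0.105 cm/s


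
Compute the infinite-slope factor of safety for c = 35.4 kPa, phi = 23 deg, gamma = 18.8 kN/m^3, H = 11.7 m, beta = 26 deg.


Using Fs = c / (gamma*H*sin(beta)*cos(beta)) + tan(phi)/tan(beta)
Cohesion contribution = 35.4 / (18.8*11.7*sin(26)*cos(26))
Cohesion contribution = 0.408467
Friction contribution = tan(23)/tan(26) = 0.870302
Fs = 0.408467 + 0.870302
Fs = 1.279


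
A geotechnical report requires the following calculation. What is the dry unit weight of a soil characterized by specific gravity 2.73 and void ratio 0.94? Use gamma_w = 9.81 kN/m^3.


Result: 13.805 kN/m^3

Derivation:
Using gamma_d = Gs * gamma_w / (1 + e)
gamma_d = 2.73 * 9.81 / (1 + 0.94)
gamma_d = 2.73 * 9.81 / 1.94
gamma_d = 13.805 kN/m^3


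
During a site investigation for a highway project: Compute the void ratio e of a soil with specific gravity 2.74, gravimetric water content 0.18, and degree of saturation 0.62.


Result: 0.7955

Derivation:
Using the relation e = Gs * w / S
e = 2.74 * 0.18 / 0.62
e = 0.7955


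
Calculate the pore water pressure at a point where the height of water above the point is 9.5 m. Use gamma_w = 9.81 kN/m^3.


Result: 93.2 kPa

Derivation:
Using u = gamma_w * h_w
u = 9.81 * 9.5
u = 93.2 kPa


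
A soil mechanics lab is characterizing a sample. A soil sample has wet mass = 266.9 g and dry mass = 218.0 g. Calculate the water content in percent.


Using w = (m_wet - m_dry) / m_dry * 100
m_wet - m_dry = 266.9 - 218.0 = 48.9 g
w = 48.9 / 218.0 * 100
w = 22.43 %


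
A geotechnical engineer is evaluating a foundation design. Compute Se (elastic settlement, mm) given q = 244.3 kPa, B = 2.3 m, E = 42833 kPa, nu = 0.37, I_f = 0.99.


Using Se = q * B * (1 - nu^2) * I_f / E
1 - nu^2 = 1 - 0.37^2 = 0.8631
Se = 244.3 * 2.3 * 0.8631 * 0.99 / 42833
Se = 0.011209 m
Convert to mm: Se = 0.011209 * 1000 = 11.209 mm


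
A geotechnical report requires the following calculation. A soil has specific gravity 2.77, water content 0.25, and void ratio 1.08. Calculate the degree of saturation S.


Result: 0.6412

Derivation:
Using S = Gs * w / e
S = 2.77 * 0.25 / 1.08
S = 0.6412


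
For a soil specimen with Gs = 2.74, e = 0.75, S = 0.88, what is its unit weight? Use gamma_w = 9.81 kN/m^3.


Using gamma = gamma_w * (Gs + S*e) / (1 + e)
Numerator: Gs + S*e = 2.74 + 0.88*0.75 = 3.4
Denominator: 1 + e = 1 + 0.75 = 1.75
gamma = 9.81 * 3.4 / 1.75
gamma = 19.059 kN/m^3
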